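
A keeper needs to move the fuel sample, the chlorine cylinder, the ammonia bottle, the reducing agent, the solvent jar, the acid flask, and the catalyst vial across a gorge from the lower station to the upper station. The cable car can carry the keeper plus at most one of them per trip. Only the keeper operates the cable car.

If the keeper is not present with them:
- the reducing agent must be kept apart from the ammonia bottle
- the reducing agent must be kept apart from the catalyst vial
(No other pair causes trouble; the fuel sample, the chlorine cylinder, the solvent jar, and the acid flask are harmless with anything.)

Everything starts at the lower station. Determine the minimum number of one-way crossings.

Counting alone: the keeper can take at most 1 across per trip to the upper station, so moving all 7 needs at least 7 loaded trips out, with a return between consecutive ones — at least 13 crossings.
The safety rule pushes this higher. Following every safe sequence of crossings, the most of the 7 that can be at the upper station as the cable car arrives there on crossing 13 is 6 — never all 7.
So no plan with fewer than 15 crossings exists, and this one achieves 15:
1. Keeper goes to the upper station with the reducing agent.  [the lower station: the acid flask, the ammonia bottle, the catalyst vial, the chlorine cylinder, the fuel sample, the solvent jar | the upper station: the reducing agent]
2. Keeper goes back to the lower station alone.  [the lower station: the acid flask, the ammonia bottle, the catalyst vial, the chlorine cylinder, the fuel sample, the solvent jar | the upper station: the reducing agent]
3. Keeper goes to the upper station with the fuel sample.  [the lower station: the acid flask, the ammonia bottle, the catalyst vial, the chlorine cylinder, the solvent jar | the upper station: the fuel sample, the reducing agent]
4. Keeper goes back to the lower station alone.  [the lower station: the acid flask, the ammonia bottle, the catalyst vial, the chlorine cylinder, the solvent jar | the upper station: the fuel sample, the reducing agent]
5. Keeper goes to the upper station with the chlorine cylinder.  [the lower station: the acid flask, the ammonia bottle, the catalyst vial, the solvent jar | the upper station: the chlorine cylinder, the fuel sample, the reducing agent]
6. Keeper goes back to the lower station alone.  [the lower station: the acid flask, the ammonia bottle, the catalyst vial, the solvent jar | the upper station: the chlorine cylinder, the fuel sample, the reducing agent]
7. Keeper goes to the upper station with the ammonia bottle.  [the lower station: the acid flask, the catalyst vial, the solvent jar | the upper station: the ammonia bottle, the chlorine cylinder, the fuel sample, the reducing agent]
8. Keeper goes back to the lower station with the reducing agent.  [the lower station: the acid flask, the catalyst vial, the reducing agent, the solvent jar | the upper station: the ammonia bottle, the chlorine cylinder, the fuel sample]
9. Keeper goes to the upper station with the catalyst vial.  [the lower station: the acid flask, the reducing agent, the solvent jar | the upper station: the ammonia bottle, the catalyst vial, the chlorine cylinder, the fuel sample]
10. Keeper goes back to the lower station alone.  [the lower station: the acid flask, the reducing agent, the solvent jar | the upper station: the ammonia bottle, the catalyst vial, the chlorine cylinder, the fuel sample]
11. Keeper goes to the upper station with the solvent jar.  [the lower station: the acid flask, the reducing agent | the upper station: the ammonia bottle, the catalyst vial, the chlorine cylinder, the fuel sample, the solvent jar]
12. Keeper goes back to the lower station alone.  [the lower station: the acid flask, the reducing agent | the upper station: the ammonia bottle, the catalyst vial, the chlorine cylinder, the fuel sample, the solvent jar]
13. Keeper goes to the upper station with the acid flask.  [the lower station: the reducing agent | the upper station: the acid flask, the ammonia bottle, the catalyst vial, the chlorine cylinder, the fuel sample, the solvent jar]
14. Keeper goes back to the lower station alone.  [the lower station: the reducing agent | the upper station: the acid flask, the ammonia bottle, the catalyst vial, the chlorine cylinder, the fuel sample, the solvent jar]
15. Keeper goes to the upper station with the reducing agent.  [the lower station: — | the upper station: the acid flask, the ammonia bottle, the catalyst vial, the chlorine cylinder, the fuel sample, the reducing agent, the solvent jar]

15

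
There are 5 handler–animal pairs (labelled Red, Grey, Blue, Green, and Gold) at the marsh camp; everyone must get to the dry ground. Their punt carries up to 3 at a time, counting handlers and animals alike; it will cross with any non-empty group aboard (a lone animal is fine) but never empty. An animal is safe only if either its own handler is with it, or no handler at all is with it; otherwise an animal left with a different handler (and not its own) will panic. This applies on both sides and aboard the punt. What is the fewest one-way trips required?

Counting alone: each trip to the dry ground takes at most 3 across and each return brings at least 1 back, so after t trips out (and t−1 returns) at most 3t − (t−1) of the 10 are across; that first reaches 10 at t = 5, so at least 9 crossings are needed.
The safety rule pushes this higher. Following every safe sequence of crossings, the most of the 10 that can be at the dry ground as the punt arrives there on crossing 9 is 9 — never all 10.
So no plan with fewer than 11 crossings exists, and this one achieves 11:
1. animal Red and handler Red cross → the dry ground.
2. handler Red crosses ← the marsh camp.
3. animal Blue, animal Green, and animal Grey cross → the dry ground.
4. animal Red crosses ← the marsh camp.
5. handler Blue, handler Green, and handler Grey cross → the dry ground.
6. animal Grey and handler Grey cross ← the marsh camp.
7. handler Gold, handler Grey, and handler Red cross → the dry ground.
8. animal Blue crosses ← the marsh camp.
9. animal Grey and animal Red cross → the dry ground.
10. animal Red crosses ← the marsh camp.
11. animal Blue, animal Gold, and animal Red cross → the dry ground.

11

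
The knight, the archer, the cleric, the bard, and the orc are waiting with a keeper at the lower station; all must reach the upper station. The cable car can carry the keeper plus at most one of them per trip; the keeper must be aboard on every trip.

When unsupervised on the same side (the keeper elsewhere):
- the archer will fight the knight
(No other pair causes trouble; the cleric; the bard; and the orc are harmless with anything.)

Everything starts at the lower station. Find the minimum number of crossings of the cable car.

9

Counting alone: the keeper can take at most 1 across per trip to the upper station, so moving all 5 needs at least 5 loaded trips out, with a return between consecutive ones — at least 9 crossings.
The plan below uses exactly 9 crossings, so it is optimal:
1. Keeper goes to the upper station with the knight.
2. Keeper goes back to the lower station alone.
3. Keeper goes to the upper station with the cleric.
4. Keeper goes back to the lower station alone.
5. Keeper goes to the upper station with the bard.
6. Keeper goes back to the lower station alone.
7. Keeper goes to the upper station with the orc.
8. Keeper goes back to the lower station alone.
9. Keeper goes to the upper station with the archer.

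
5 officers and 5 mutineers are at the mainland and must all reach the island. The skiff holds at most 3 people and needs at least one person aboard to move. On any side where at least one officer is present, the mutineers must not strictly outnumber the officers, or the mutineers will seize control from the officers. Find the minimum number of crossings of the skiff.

11

Counting alone: each trip to the island takes at most 3 across and each return brings at least 1 back, so after t trips out (and t−1 returns) at most 3t − (t−1) of the 10 are across; that first reaches 10 at t = 5, so at least 9 crossings are needed.
The safety rule pushes this higher. Following every safe sequence of crossings, the most of the 10 that can be at the island as the skiff arrives there on crossing 9 is 9 — never all 10.
So no plan with fewer than 11 crossings exists, and this one achieves 11:
1. 2 mutineers → the island.  (the mainland: 5O 3M; the island: 0O 2M)
2. 1 mutineer ← the mainland.  (the mainland: 5O 4M; the island: 0O 1M)
3. 3 mutineers → the island.  (the mainland: 5O 1M; the island: 0O 4M)
4. 1 mutineer ← the mainland.  (the mainland: 5O 2M; the island: 0O 3M)
5. 3 officers → the island.  (the mainland: 2O 2M; the island: 3O 3M)
6. 1 officer and 1 mutineer ← the mainland.  (the mainland: 3O 3M; the island: 2O 2M)
7. 3 officers → the island.  (the mainland: 0O 3M; the island: 5O 2M)
8. 1 mutineer ← the mainland.  (the mainland: 0O 4M; the island: 5O 1M)
9. 2 mutineers → the island.  (the mainland: 0O 2M; the island: 5O 3M)
10. 1 mutineer ← the mainland.  (the mainland: 0O 3M; the island: 5O 2M)
11. 3 mutineers → the island.  (the mainland: 0O 0M; the island: 5O 5M)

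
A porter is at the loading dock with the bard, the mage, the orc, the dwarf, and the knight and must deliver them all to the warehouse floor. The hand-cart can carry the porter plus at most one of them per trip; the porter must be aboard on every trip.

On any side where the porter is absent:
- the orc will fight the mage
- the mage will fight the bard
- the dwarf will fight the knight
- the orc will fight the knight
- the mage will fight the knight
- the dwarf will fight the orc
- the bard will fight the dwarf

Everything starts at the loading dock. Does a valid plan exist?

Whatever the first load, the items left behind include a forbidden pair without the porter. No opening move is safe, so no plan exists.

No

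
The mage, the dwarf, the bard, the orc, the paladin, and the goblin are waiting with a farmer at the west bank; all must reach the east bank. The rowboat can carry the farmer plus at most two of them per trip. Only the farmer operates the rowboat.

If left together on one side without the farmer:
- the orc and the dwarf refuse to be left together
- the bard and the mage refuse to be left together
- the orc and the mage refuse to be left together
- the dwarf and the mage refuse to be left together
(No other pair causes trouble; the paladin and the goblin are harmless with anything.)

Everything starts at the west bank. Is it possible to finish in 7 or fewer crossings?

Counting alone: the farmer can take at most 2 across per trip to the east bank, so moving all 6 needs at least 3 loaded trips out, with a return between consecutive ones — at least 5 crossings.
The safety rule pushes this higher. Following every safe sequence of crossings, the most of the 6 that can be at the east bank as the rowboat arrives there on crossings 5, 7 is 4, 5 respectively — never all 6.
So the move cannot be finished within 7 crossings. (The shortest complete plan takes 9:)
1. Farmer goes to the east bank with the dwarf and the mage.
2. Farmer goes back to the west bank with the mage.
3. Farmer goes to the east bank with the bard and the mage.
4. Farmer goes back to the west bank with the mage.
5. Farmer goes to the east bank with the mage and the paladin.
6. Farmer goes back to the west bank with the mage.
7. Farmer goes to the east bank with the goblin and the mage.
8. Farmer goes back to the west bank with the mage.
9. Farmer goes to the east bank with the mage and the orc.

No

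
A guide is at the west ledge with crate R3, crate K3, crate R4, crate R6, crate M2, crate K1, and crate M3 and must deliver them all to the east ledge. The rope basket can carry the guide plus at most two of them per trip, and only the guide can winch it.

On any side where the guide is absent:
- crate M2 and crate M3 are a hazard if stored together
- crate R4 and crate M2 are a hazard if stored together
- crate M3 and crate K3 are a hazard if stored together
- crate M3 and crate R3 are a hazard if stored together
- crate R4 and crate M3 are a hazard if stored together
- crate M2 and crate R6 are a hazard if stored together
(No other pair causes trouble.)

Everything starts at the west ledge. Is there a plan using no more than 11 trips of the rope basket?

Yes

Yes — this plan uses 11 crossings (≤ 11):
1. Guide goes to the east ledge with crate M2 and crate M3.  [the west ledge: crate K1, crate K3, crate R3, crate R4, crate R6 | the east ledge: crate M2, crate M3]
2. Guide goes back to the west ledge with crate M2.  [the west ledge: crate K1, crate K3, crate M2, crate R3, crate R4, crate R6 | the east ledge: crate M3]
3. Guide goes to the east ledge with crate M2 and crate R3.  [the west ledge: crate K1, crate K3, crate R4, crate R6 | the east ledge: crate M2, crate M3, crate R3]
4. Guide goes back to the west ledge with crate M3.  [the west ledge: crate K1, crate K3, crate M3, crate R4, crate R6 | the east ledge: crate M2, crate R3]
5. Guide goes to the east ledge with crate K3 and crate R4.  [the west ledge: crate K1, crate M3, crate R6 | the east ledge: crate K3, crate M2, crate R3, crate R4]
6. Guide goes back to the west ledge with crate R4.  [the west ledge: crate K1, crate M3, crate R4, crate R6 | the east ledge: crate K3, crate M2, crate R3]
7. Guide goes to the east ledge with crate R4 and crate R6.  [the west ledge: crate K1, crate M3 | the east ledge: crate K3, crate M2, crate R3, crate R4, crate R6]
8. Guide goes back to the west ledge with crate M2.  [the west ledge: crate K1, crate M2, crate M3 | the east ledge: crate K3, crate R3, crate R4, crate R6]
9. Guide goes to the east ledge with crate K1 and crate M2.  [the west ledge: crate M3 | the east ledge: crate K1, crate K3, crate M2, crate R3, crate R4, crate R6]
10. Guide goes back to the west ledge with crate M2.  [the west ledge: crate M2, crate M3 | the east ledge: crate K1, crate K3, crate R3, crate R4, crate R6]
11. Guide goes to the east ledge with crate M2 and crate M3.  [the west ledge: — | the east ledge: crate K1, crate K3, crate M2, crate M3, crate R3, crate R4, crate R6]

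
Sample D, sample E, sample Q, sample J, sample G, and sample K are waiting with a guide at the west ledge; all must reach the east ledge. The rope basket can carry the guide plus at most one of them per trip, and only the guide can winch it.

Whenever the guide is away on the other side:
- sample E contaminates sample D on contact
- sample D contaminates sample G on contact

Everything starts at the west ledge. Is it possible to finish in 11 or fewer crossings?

No

Counting alone: the guide can take at most 1 across per trip to the east ledge, so moving all 6 needs at least 6 loaded trips out, with a return between consecutive ones — at least 11 crossings.
The safety rule pushes this higher. Following every safe sequence of crossings, the most of the 6 that can be at the east ledge as the rope basket arrives there on crossing 11 is 5 — never all 6.
So the move cannot be finished within 11 crossings. (The shortest complete plan takes 13:)
1. Guide goes to the east ledge with sample D.  [the west ledge: sample E, sample G, sample J, sample K, sample Q | the east ledge: sample D]
2. Guide goes back to the west ledge alone.  [the west ledge: sample E, sample G, sample J, sample K, sample Q | the east ledge: sample D]
3. Guide goes to the east ledge with sample E.  [the west ledge: sample G, sample J, sample K, sample Q | the east ledge: sample D, sample E]
4. Guide goes back to the west ledge with sample D.  [the west ledge: sample D, sample G, sample J, sample K, sample Q | the east ledge: sample E]
5. Guide goes to the east ledge with sample G.  [the west ledge: sample D, sample J, sample K, sample Q | the east ledge: sample E, sample G]
6. Guide goes back to the west ledge alone.  [the west ledge: sample D, sample J, sample K, sample Q | the east ledge: sample E, sample G]
7. Guide goes to the east ledge with sample Q.  [the west ledge: sample D, sample J, sample K | the east ledge: sample E, sample G, sample Q]
8. Guide goes back to the west ledge alone.  [the west ledge: sample D, sample J, sample K | the east ledge: sample E, sample G, sample Q]
9. Guide goes to the east ledge with sample J.  [the west ledge: sample D, sample K | the east ledge: sample E, sample G, sample J, sample Q]
10. Guide goes back to the west ledge alone.  [the west ledge: sample D, sample K | the east ledge: sample E, sample G, sample J, sample Q]
11. Guide goes to the east ledge with sample K.  [the west ledge: sample D | the east ledge: sample E, sample G, sample J, sample K, sample Q]
12. Guide goes back to the west ledge alone.  [the west ledge: sample D | the east ledge: sample E, sample G, sample J, sample K, sample Q]
13. Guide goes to the east ledge with sample D.  [the west ledge: — | the east ledge: sample D, sample E, sample G, sample J, sample K, sample Q]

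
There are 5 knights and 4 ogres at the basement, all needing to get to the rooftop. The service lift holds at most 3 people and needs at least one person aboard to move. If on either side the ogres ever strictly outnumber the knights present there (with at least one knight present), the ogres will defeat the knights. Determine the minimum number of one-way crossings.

Counting alone: each trip to the rooftop takes at most 3 across and each return brings at least 1 back, so after t trips out (and t−1 returns) at most 3t − (t−1) of the 9 are across; that first reaches 9 at t = 4, so at least 7 crossings are needed.
The plan below uses exactly 7 crossings, so it is optimal:
1. 3 ogres → the rooftop.  (the basement: 5K 1O; the rooftop: 0K 3O)
2. 1 ogre ← the basement.  (the basement: 5K 2O; the rooftop: 0K 2O)
3. 3 knights → the rooftop.  (the basement: 2K 2O; the rooftop: 3K 2O)
4. 1 knight ← the basement.  (the basement: 3K 2O; the rooftop: 2K 2O)
5. 2 knights and 1 ogre → the rooftop.  (the basement: 1K 1O; the rooftop: 4K 3O)
6. 1 knight ← the basement.  (the basement: 2K 1O; the rooftop: 3K 3O)
7. 2 knights and 1 ogre → the rooftop.  (the basement: 0K 0O; the rooftop: 5K 4O)

7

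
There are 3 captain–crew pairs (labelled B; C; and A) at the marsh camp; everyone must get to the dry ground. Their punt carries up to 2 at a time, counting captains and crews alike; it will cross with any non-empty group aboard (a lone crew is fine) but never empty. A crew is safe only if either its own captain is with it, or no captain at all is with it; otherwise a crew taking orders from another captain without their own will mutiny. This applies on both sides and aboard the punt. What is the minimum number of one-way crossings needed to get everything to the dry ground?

11

Counting alone: each trip to the dry ground takes at most 2 across and each return brings at least 1 back, so after t trips out (and t−1 returns) at most 2t − (t−1) of the 6 are across; that first reaches 6 at t = 5, so at least 9 crossings are needed.
The safety rule pushes this higher. Following every safe sequence of crossings, the most of the 6 that can be at the dry ground as the punt arrives there on crossing 9 is 5 — never all 6.
So no plan with fewer than 11 crossings exists, and this one achieves 11:
1. captain B and crew B cross → the dry ground.
2. captain B crosses ← the marsh camp.
3. crew A and crew C cross → the dry ground.
4. crew B crosses ← the marsh camp.
5. captain A and captain C cross → the dry ground.
6. captain C and crew C cross ← the marsh camp.
7. captain B and captain C cross → the dry ground.
8. crew A crosses ← the marsh camp.
9. crew B and crew C cross → the dry ground.
10. captain A crosses ← the marsh camp.
11. captain A and crew A cross → the dry ground.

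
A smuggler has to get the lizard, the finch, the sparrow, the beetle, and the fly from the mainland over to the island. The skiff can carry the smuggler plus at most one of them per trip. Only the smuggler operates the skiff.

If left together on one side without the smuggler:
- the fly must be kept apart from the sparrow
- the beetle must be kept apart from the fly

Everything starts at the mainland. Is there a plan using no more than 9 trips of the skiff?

No

Counting alone: the smuggler can take at most 1 across per trip to the island, so moving all 5 needs at least 5 loaded trips out, with a return between consecutive ones — at least 9 crossings.
The safety rule pushes this higher. Following every safe sequence of crossings, the most of the 5 that can be at the island as the skiff arrives there on crossing 9 is 4 — never all 5.
So the move cannot be finished within 9 crossings. (The shortest complete plan takes 11:)
1. Smuggler goes to the island with the fly.
2. Smuggler goes back to the mainland alone.
3. Smuggler goes to the island with the lizard.
4. Smuggler goes back to the mainland alone.
5. Smuggler goes to the island with the finch.
6. Smuggler goes back to the mainland alone.
7. Smuggler goes to the island with the sparrow.
8. Smuggler goes back to the mainland with the fly.
9. Smuggler goes to the island with the beetle.
10. Smuggler goes back to the mainland alone.
11. Smuggler goes to the island with the fly.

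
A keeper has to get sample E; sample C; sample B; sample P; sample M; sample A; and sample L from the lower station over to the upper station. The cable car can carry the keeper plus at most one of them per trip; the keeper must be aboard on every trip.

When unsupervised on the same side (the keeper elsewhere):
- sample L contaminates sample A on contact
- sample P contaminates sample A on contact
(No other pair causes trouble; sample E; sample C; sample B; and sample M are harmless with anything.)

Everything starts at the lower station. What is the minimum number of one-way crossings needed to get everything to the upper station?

Counting alone: the keeper can take at most 1 across per trip to the upper station, so moving all 7 needs at least 7 loaded trips out, with a return between consecutive ones — at least 13 crossings.
The safety rule pushes this higher. Following every safe sequence of crossings, the most of the 7 that can be at the upper station as the cable car arrives there on crossing 13 is 6 — never all 7.
So no plan with fewer than 15 crossings exists, and this one achieves 15:
1. Keeper goes to the upper station with sample A.
2. Keeper goes back to the lower station alone.
3. Keeper goes to the upper station with sample E.
4. Keeper goes back to the lower station alone.
5. Keeper goes to the upper station with sample C.
6. Keeper goes back to the lower station alone.
7. Keeper goes to the upper station with sample B.
8. Keeper goes back to the lower station alone.
9. Keeper goes to the upper station with sample P.
10. Keeper goes back to the lower station with sample A.
11. Keeper goes to the upper station with sample L.
12. Keeper goes back to the lower station alone.
13. Keeper goes to the upper station with sample M.
14. Keeper goes back to the lower station alone.
15. Keeper goes to the upper station with sample A.

15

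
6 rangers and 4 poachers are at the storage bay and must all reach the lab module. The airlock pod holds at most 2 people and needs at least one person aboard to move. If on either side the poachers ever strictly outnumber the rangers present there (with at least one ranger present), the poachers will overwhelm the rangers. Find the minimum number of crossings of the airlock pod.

Counting alone: each trip to the lab module takes at most 2 across and each return brings at least 1 back, so after t trips out (and t−1 returns) at most 2t − (t−1) of the 10 are across; that first reaches 10 at t = 9, so at least 17 crossings are needed.
The plan below uses exactly 17 crossings, so it is optimal:
1. 2 poachers → the lab module.  (the storage bay: 6R 2P; the lab module: 0R 2P)
2. 1 poacher ← the storage bay.  (the storage bay: 6R 3P; the lab module: 0R 1P)
3. 2 poachers → the lab module.  (the storage bay: 6R 1P; the lab module: 0R 3P)
4. 1 poacher ← the storage bay.  (the storage bay: 6R 2P; the lab module: 0R 2P)
5. 2 rangers → the lab module.  (the storage bay: 4R 2P; the lab module: 2R 2P)
6. 1 poacher ← the storage bay.  (the storage bay: 4R 3P; the lab module: 2R 1P)
7. 1 ranger and 1 poacher → the lab module.  (the storage bay: 3R 2P; the lab module: 3R 2P)
8. 1 poacher ← the storage bay.  (the storage bay: 3R 3P; the lab module: 3R 1P)
9. 2 poachers → the lab module.  (the storage bay: 3R 1P; the lab module: 3R 3P)
10. 1 poacher ← the storage bay.  (the storage bay: 3R 2P; the lab module: 3R 2P)
11. 1 ranger and 1 poacher → the lab module.  (the storage bay: 2R 1P; the lab module: 4R 3P)
12. 1 poacher ← the storage bay.  (the storage bay: 2R 2P; the lab module: 4R 2P)
13. 2 poachers → the lab module.  (the storage bay: 2R 0P; the lab module: 4R 4P)
14. 1 poacher ← the storage bay.  (the storage bay: 2R 1P; the lab module: 4R 3P)
15. 1 ranger and 1 poacher → the lab module.  (the storage bay: 1R 0P; the lab module: 5R 4P)
16. 1 poacher ← the storage bay.  (the storage bay: 1R 1P; the lab module: 5R 3P)
17. 1 ranger and 1 poacher → the lab module.  (the storage bay: 0R 0P; the lab module: 6R 4P)

17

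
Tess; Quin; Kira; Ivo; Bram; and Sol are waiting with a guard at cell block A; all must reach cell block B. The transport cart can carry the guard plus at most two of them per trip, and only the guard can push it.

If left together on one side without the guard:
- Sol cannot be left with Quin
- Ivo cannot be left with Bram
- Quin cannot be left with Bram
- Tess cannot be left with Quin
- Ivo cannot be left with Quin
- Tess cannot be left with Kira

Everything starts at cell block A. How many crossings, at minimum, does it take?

impossible

Whatever the first load, the items left behind include a forbidden pair without the guard. No opening move is safe, so no plan exists.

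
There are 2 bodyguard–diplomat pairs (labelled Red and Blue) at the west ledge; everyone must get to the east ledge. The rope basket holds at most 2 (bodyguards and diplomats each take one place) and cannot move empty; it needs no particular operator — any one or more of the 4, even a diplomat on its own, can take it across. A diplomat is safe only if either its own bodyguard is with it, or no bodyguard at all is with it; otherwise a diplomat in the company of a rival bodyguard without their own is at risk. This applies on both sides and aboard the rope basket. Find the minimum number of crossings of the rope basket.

5

Counting alone: each trip to the east ledge takes at most 2 across and each return brings at least 1 back, so after t trips out (and t−1 returns) at most 2t − (t−1) of the 4 are across; that first reaches 4 at t = 3, so at least 5 crossings are needed.
The plan below uses exactly 5 crossings, so it is optimal:
1. bodyguard Red and diplomat Red cross → the east ledge.
2. bodyguard Red crosses ← the west ledge.
3. bodyguard Blue and bodyguard Red cross → the east ledge.
4. bodyguard Blue crosses ← the west ledge.
5. bodyguard Blue and diplomat Blue cross → the east ledge.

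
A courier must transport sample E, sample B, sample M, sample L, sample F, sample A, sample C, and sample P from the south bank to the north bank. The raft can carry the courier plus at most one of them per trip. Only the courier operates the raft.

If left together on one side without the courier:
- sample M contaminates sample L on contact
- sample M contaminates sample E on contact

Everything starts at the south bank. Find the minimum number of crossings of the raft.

17

Counting alone: the courier can take at most 1 across per trip to the north bank, so moving all 8 needs at least 8 loaded trips out, with a return between consecutive ones — at least 15 crossings.
The safety rule pushes this higher. Following every safe sequence of crossings, the most of the 8 that can be at the north bank as the raft arrives there on crossing 15 is 7 — never all 8.
So no plan with fewer than 17 crossings exists, and this one achieves 17:
1. Courier goes to the north bank with sample M.
2. Courier goes back to the south bank alone.
3. Courier goes to the north bank with sample E.
4. Courier goes back to the south bank with sample M.
5. Courier goes to the north bank with sample L.
6. Courier goes back to the south bank alone.
7. Courier goes to the north bank with sample B.
8. Courier goes back to the south bank alone.
9. Courier goes to the north bank with sample F.
10. Courier goes back to the south bank alone.
11. Courier goes to the north bank with sample A.
12. Courier goes back to the south bank alone.
13. Courier goes to the north bank with sample C.
14. Courier goes back to the south bank alone.
15. Courier goes to the north bank with sample P.
16. Courier goes back to the south bank alone.
17. Courier goes to the north bank with sample M.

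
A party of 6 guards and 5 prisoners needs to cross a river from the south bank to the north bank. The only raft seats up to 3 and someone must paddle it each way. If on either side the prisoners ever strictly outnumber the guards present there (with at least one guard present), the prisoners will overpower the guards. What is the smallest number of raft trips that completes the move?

Counting alone: each trip to the north bank takes at most 3 across and each return brings at least 1 back, so after t trips out (and t−1 returns) at most 3t − (t−1) of the 11 are across; that first reaches 11 at t = 5, so at least 9 crossings are needed.
The plan below uses exactly 9 crossings, so it is optimal:
1. 3 prisoners → the north bank.  (the south bank: 6G 2P; the north bank: 0G 3P)
2. 1 prisoner ← the south bank.  (the south bank: 6G 3P; the north bank: 0G 2P)
3. 3 guards → the north bank.  (the south bank: 3G 3P; the north bank: 3G 2P)
4. 1 guard ← the south bank.  (the south bank: 4G 3P; the north bank: 2G 2P)
5. 2 guards and 1 prisoner → the north bank.  (the south bank: 2G 2P; the north bank: 4G 3P)
6. 1 guard ← the south bank.  (the south bank: 3G 2P; the north bank: 3G 3P)
7. 2 guards and 1 prisoner → the north bank.  (the south bank: 1G 1P; the north bank: 5G 4P)
8. 1 guard ← the south bank.  (the south bank: 2G 1P; the north bank: 4G 4P)
9. 2 guards and 1 prisoner → the north bank.  (the south bank: 0G 0P; the north bank: 6G 5P)

9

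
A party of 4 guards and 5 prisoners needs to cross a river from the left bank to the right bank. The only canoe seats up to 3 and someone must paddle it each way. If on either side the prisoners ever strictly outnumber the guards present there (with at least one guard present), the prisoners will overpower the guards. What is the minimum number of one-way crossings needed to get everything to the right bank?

impossible

The prisoners already outnumber the guards at the left bank before anyone moves, so the starting position itself is disallowed.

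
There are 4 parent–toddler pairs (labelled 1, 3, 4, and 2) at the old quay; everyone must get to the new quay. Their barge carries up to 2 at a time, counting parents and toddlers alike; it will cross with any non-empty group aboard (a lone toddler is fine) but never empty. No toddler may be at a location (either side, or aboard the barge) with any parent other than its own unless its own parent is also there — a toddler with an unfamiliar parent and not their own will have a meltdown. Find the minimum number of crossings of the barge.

Following every safe sequence of crossings from the start, the most of the 8 that can be at the new quay as the barge arrives there on crossings 1, 3, 5 is 2, 3, 4 respectively; the best ever achieved is 4 of 8.
From crossing 7 on, no configuration arises that was not already reachable earlier: only 44 distinct safe configurations (who is on which side, and where the barge is) can ever be reached, none of them has everyone across, and every continuation just revisits them. So no valid plan exists.

impossible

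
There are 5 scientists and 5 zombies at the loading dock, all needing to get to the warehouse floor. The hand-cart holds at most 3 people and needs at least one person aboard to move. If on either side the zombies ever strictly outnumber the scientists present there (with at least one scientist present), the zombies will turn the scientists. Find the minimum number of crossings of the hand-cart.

11

Counting alone: each trip to the warehouse floor takes at most 3 across and each return brings at least 1 back, so after t trips out (and t−1 returns) at most 3t − (t−1) of the 10 are across; that first reaches 10 at t = 5, so at least 9 crossings are needed.
The safety rule pushes this higher. Following every safe sequence of crossings, the most of the 10 that can be at the warehouse floor as the hand-cart arrives there on crossing 9 is 9 — never all 10.
So no plan with fewer than 11 crossings exists, and this one achieves 11:
1. 2 zombies → the warehouse floor.  (the loading dock: 5S 3Z; the warehouse floor: 0S 2Z)
2. 1 zombie ← the loading dock.  (the loading dock: 5S 4Z; the warehouse floor: 0S 1Z)
3. 3 zombies → the warehouse floor.  (the loading dock: 5S 1Z; the warehouse floor: 0S 4Z)
4. 1 zombie ← the loading dock.  (the loading dock: 5S 2Z; the warehouse floor: 0S 3Z)
5. 3 scientists → the warehouse floor.  (the loading dock: 2S 2Z; the warehouse floor: 3S 3Z)
6. 1 scientist and 1 zombie ← the loading dock.  (the loading dock: 3S 3Z; the warehouse floor: 2S 2Z)
7. 3 scientists → the warehouse floor.  (the loading dock: 0S 3Z; the warehouse floor: 5S 2Z)
8. 1 zombie ← the loading dock.  (the loading dock: 0S 4Z; the warehouse floor: 5S 1Z)
9. 2 zombies → the warehouse floor.  (the loading dock: 0S 2Z; the warehouse floor: 5S 3Z)
10. 1 zombie ← the loading dock.  (the loading dock: 0S 3Z; the warehouse floor: 5S 2Z)
11. 3 zombies → the warehouse floor.  (the loading dock: 0S 0Z; the warehouse floor: 5S 5Z)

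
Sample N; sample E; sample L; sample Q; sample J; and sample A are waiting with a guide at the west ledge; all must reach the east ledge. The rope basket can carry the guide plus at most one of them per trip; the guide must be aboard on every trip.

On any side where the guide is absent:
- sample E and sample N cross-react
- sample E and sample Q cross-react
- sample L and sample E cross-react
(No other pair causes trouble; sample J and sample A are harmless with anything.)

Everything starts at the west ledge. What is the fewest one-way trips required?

Following every safe sequence of crossings from the start, the most of the 6 that can be at the east ledge as the rope basket arrives there on crossings 1, 3, 5, 7 is 1, 2, 3, 4 respectively; the best ever achieved is 4 of 6.
From crossing 9 on, no configuration arises that was not already reachable earlier: only 36 distinct safe configurations (who is on which side, and where the rope basket is) can ever be reached, none of them has everyone across, and every continuation just revisits them. So no valid plan exists.

impossible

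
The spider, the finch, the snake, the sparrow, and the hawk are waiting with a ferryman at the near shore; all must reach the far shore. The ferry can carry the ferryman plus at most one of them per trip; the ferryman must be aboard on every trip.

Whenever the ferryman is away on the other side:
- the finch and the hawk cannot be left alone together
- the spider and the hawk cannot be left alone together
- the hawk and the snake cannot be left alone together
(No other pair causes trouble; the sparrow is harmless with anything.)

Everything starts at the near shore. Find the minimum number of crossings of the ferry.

Following every safe sequence of crossings from the start, the most of the 5 that can be at the far shore as the ferry arrives there on crossings 1, 3, 5 is 1, 2, 3 respectively; the best ever achieved is 3 of 5.
From crossing 7 on, no configuration arises that was not already reachable earlier: only 18 distinct safe configurations (who is on which side, and where the ferry is) can ever be reached, none of them has everyone across, and every continuation just revisits them. So no valid plan exists.

impossible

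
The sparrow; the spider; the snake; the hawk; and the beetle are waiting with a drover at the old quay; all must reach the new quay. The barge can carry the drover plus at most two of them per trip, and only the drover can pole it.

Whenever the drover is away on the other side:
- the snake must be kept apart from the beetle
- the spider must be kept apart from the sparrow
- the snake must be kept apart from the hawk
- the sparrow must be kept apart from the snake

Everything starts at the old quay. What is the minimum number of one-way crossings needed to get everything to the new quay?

5

Counting alone: the drover can take at most 2 across per trip to the new quay, so moving all 5 needs at least 3 loaded trips out, with a return between consecutive ones — at least 5 crossings.
The plan below uses exactly 5 crossings, so it is optimal:
1. Drover goes to the new quay with the snake and the sparrow.  [the old quay: the beetle, the hawk, the spider | the new quay: the snake, the sparrow]
2. Drover goes back to the old quay with the snake.  [the old quay: the beetle, the hawk, the snake, the spider | the new quay: the sparrow]
3. Drover goes to the new quay with the beetle and the hawk.  [the old quay: the snake, the spider | the new quay: the beetle, the hawk, the sparrow]
4. Drover goes back to the old quay alone.  [the old quay: the snake, the spider | the new quay: the beetle, the hawk, the sparrow]
5. Drover goes to the new quay with the snake and the spider.  [the old quay: — | the new quay: the beetle, the hawk, the snake, the sparrow, the spider]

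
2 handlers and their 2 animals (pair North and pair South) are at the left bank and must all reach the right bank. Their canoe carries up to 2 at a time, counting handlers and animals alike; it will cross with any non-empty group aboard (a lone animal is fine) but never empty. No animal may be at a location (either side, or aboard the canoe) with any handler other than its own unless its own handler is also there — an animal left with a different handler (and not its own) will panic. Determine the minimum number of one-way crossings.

5

Counting alone: each trip to the right bank takes at most 2 across and each return brings at least 1 back, so after t trips out (and t−1 returns) at most 2t − (t−1) of the 4 are across; that first reaches 4 at t = 3, so at least 5 crossings are needed.
The plan below uses exactly 5 crossings, so it is optimal:
1. animal North and handler North cross → the right bank.
2. handler North crosses ← the left bank.
3. handler North and handler South cross → the right bank.
4. handler South crosses ← the left bank.
5. animal South and handler South cross → the right bank.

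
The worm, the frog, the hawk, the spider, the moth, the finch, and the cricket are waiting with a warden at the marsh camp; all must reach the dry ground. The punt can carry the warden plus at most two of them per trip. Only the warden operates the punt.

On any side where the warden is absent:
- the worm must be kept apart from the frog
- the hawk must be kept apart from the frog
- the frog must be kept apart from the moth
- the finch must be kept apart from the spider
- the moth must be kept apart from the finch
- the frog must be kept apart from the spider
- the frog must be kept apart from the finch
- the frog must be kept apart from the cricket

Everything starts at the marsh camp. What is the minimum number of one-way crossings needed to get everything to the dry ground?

11

Counting alone: the warden can take at most 2 across per trip to the dry ground, so moving all 7 needs at least 4 loaded trips out, with a return between consecutive ones — at least 7 crossings.
The safety rule pushes this higher. Following every safe sequence of crossings, the most of the 7 that can be at the dry ground as the punt arrives there on crossings 7, 9 is 5, 6 respectively — never all 7.
So no plan with fewer than 11 crossings exists, and this one achieves 11:
1. Warden goes to the dry ground with the finch and the frog.
2. Warden goes back to the marsh camp with the frog.
3. Warden goes to the dry ground with the frog and the worm.
4. Warden goes back to the marsh camp with the frog.
5. Warden goes to the dry ground with the frog and the hawk.
6. Warden goes back to the marsh camp with the frog.
7. Warden goes to the dry ground with the cricket and the frog.
8. Warden goes back to the marsh camp with the frog.
9. Warden goes to the dry ground with the moth and the spider.
10. Warden goes back to the marsh camp with the finch.
11. Warden goes to the dry ground with the finch and the frog.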